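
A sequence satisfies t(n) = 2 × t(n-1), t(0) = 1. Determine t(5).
Computing step by step:
t(0) = 1
t(1) = 2 × 1 = 2
t(2) = 2 × 2 = 4
t(3) = 2 × 4 = 8
t(4) = 2 × 8 = 16
t(5) = 2 × 16 = 32

32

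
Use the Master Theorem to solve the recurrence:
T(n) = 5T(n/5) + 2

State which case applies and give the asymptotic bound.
Master Theorem template: T(n) = a·T(n/b) + f(n).
Here: a=5, b=5, f(n)=2
Compute log_b(a) = log_5(5) = 1.
f(n) = 2 = O(n^(1-ε)) with ε = 1. Case 1: T(n) = Θ(n^log_b(a)) = Θ(n).

Case 1: T(n) = Θ(n)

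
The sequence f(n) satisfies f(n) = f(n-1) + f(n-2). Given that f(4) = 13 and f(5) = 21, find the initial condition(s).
Work backwards using f(k) = f(k+2) - f(k+1):
f(3) = f(5) - f(4) = 21 - 13 = 8
f(2) = f(4) - f(3) = 13 - 8 = 5
f(1) = f(3) - f(2) = 8 - 5 = 3
f(0) = f(2) - f(1) = 5 - 3 = 2

f(0) = 2, f(1) = 3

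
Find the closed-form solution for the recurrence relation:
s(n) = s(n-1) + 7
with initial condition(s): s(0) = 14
Recurrence: s(n) = s(n-1) + 7, initial: s(0) = 14.
Each step adds 7, so s(n) = s(0) + 7n = 7n + 14.

s(n) = 7n + 14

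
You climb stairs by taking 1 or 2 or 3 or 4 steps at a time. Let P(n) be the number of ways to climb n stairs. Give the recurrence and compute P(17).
Condition on the size of the last step (1 to 4): before it there were n-1, …, n-4 stairs climbed, and these cases are disjoint, so P(n) = P(n-1) + P(n-2) + P(n-3) + P(n-4) (order-4 linear recurrence).
Initial conditions by direct count (compositions of i into parts ≤ 4): P(1) = 1; P(2) = 2; P(3) = 4; P(4) = 8.
Iterating the recurrence: P(5) = 15, P(6) = 29, P(7) = 56, P(8) = 108, P(9) = 208, P(10) = 401, P(11) = 773, P(12) = 1490, P(13) = 2872, P(14) = 5536, P(15) = 10671, P(16) = 20569, P(17) = 39648.

P(n) = P(n-1) + P(n-2) + P(n-3) + P(n-4), P(1) = 1, P(2) = 2, P(3) = 4, P(4) = 8; P(17) = 39648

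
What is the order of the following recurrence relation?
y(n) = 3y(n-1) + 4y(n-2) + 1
The order is the largest lag k for which y(n-k) appears. Here the deepest term is y(n-2) (the 1 term is non-homogeneous and does not affect the order), so the order is 2.

Order 2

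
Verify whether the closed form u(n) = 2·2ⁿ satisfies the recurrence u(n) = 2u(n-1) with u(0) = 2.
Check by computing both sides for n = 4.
From the recurrence with u(0) = 2:
  u(0) = 2, u(1) = 4, u(2) = 8, u(3) = 16, u(4) = 32
  so the recurrence gives u(4) = 32.
From the proposed closed form u(n) = 2·2ⁿ:
  u(4) = 32.
Both sides give 32 at n = 4, and the initial condition(s) match, so the closed form is consistent.

Yes, the closed form is correct.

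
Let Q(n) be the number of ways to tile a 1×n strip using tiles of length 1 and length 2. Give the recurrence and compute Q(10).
Condition on the last tile: it has length 1 (leaving a 1×(n-1) strip) or length 2 (leaving a 1×(n-2) strip), so Q(n) = Q(n-1) + Q(n-2) (order-2 linear recurrence).
For 0 ≤ i < 2 only unit tiles fit, so Q(i) = 1.
Iterating the recurrence: Q(2) = 2, Q(3) = 3, Q(4) = 5, Q(5) = 8, Q(6) = 13, Q(7) = 21, Q(8) = 34, Q(9) = 55, Q(10) = 89.

Q(n) = Q(n-1) + Q(n-2), with Q(i) = 1 for 0 ≤ i < 2; Q(10) = 89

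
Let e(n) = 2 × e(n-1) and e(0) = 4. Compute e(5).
Computing step by step:
e(0) = 4
e(1) = 2 × 4 = 8
e(2) = 2 × 8 = 16
e(3) = 2 × 16 = 32
e(4) = 2 × 32 = 64
e(5) = 2 × 64 = 128

128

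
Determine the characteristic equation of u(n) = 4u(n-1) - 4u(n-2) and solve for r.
Substitute u(n) = rⁿ and divide through by rⁿ⁻²: r² - 4r + 4 = 0
Factor: (r - 2)² = 0, so r = 2 (double root).
General solution: u(n) = (A + Bn)·2ⁿ

Characteristic: r² - 4r + 4 = 0, Roots: r = 2 (double root)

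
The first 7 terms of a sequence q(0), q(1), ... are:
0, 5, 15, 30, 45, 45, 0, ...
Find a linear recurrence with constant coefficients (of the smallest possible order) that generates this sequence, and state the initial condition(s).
Look for the lowest-order linear relation among consecutive terms.
Observation: q(n) - 3·q(n-1) - (-3)·q(n-2) = 0 holds for the shown terms, and no order-1 relation q(n) = α·q(n-1) + β fits.
Check at n=3: 3·15 + (-3)·5 = 30. ✓

q(n) = 3q(n-1) - 3q(n-2), q(0) = 0, q(1) = 5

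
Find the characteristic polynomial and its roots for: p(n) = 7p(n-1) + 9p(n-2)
Substitute p(n) = rⁿ and divide through by rⁿ⁻²: r² - 7r - 9 = 0
Discriminant: 7² + 4·9 = 85, not a perfect square, so by the quadratic formula r = (7 ± √85)/2.
General solution: p(n) = A·r₁ⁿ + B·r₂ⁿ where r₁,r₂ = (7 ± √85)/2

Characteristic: r² - 7r - 9 = 0, Roots: r = (7 ± √85)/2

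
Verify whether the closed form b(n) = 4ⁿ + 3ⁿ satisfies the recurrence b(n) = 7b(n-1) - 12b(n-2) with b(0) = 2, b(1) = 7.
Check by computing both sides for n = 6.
From the recurrence with b(0) = 2, b(1) = 7:
  b(0) = 2, b(1) = 7, b(2) = 25, b(3) = 91, b(4) = 337, b(5) = 1267, b(6) = 4825
  so the recurrence gives b(6) = 4825.
From the proposed closed form b(n) = 4ⁿ + 3ⁿ:
  b(6) = 4825.
Both sides give 4825 at n = 6, and the initial condition(s) match, so the closed form is consistent.

Yes, the closed form is correct.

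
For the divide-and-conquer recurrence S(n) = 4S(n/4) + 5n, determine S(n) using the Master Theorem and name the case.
Master Theorem template: S(n) = a·S(n/b) + f(n).
Here: a=4, b=4, f(n)=5n
Compute log_b(a) = log_4(4) = 1.
f(n) = 5n = Θ(n). Case 2: S(n) = Θ(n log n).

Case 2: S(n) = Θ(n log n)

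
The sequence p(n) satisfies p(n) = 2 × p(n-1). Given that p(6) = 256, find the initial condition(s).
In general p(n) = 2ⁿ · p(0). At n = 6: p(0) = p(6) / 2^6 = 256 / 64 = 4.

p(0) = 4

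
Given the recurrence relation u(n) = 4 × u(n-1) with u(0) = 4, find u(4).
Computing step by step:
u(0) = 4
u(1) = 4 × 4 = 16
u(2) = 4 × 16 = 64
u(3) = 4 × 64 = 256
u(4) = 4 × 256 = 1024

1024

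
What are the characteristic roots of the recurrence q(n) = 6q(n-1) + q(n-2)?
Substitute q(n) = rⁿ and divide through by rⁿ⁻²: r² - 6r - 1 = 0
Discriminant: 6² + 4·1 = 40, not a perfect square, so by the quadratic formula r = (6 ± √40)/2.
General solution: q(n) = A·r₁ⁿ + B·r₂ⁿ where r₁,r₂ = (6 ± √40)/2

Characteristic: r² - 6r - 1 = 0, Roots: r = (6 ± √40)/2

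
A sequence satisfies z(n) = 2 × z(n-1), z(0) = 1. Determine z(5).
Computing step by step:
z(0) = 1
z(1) = 2 × 1 = 2
z(2) = 2 × 2 = 4
z(3) = 2 × 4 = 8
z(4) = 2 × 8 = 16
z(5) = 2 × 16 = 32

32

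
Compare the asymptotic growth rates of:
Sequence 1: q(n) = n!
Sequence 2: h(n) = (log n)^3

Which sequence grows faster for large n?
Comparing growth rates:
Growth-rate hierarchy: log n ≺ any polynomial ≺ any exponential cⁿ (c>1) ≺ n! ≺ nⁿ.
factorial dominates polylogarithmic (log n)^3 asymptotically.

q(n) grows faster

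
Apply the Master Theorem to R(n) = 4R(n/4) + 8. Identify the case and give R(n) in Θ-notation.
Master Theorem template: R(n) = a·R(n/b) + f(n).
Here: a=4, b=4, f(n)=8
Compute log_b(a) = log_4(4) = 1.
f(n) = 8 = O(n^(1-ε)) with ε = 1. Case 1: R(n) = Θ(n^log_b(a)) = Θ(n).

Case 1: R(n) = Θ(n)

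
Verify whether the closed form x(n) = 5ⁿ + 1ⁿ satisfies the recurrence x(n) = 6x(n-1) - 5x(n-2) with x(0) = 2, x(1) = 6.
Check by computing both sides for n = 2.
From the recurrence with x(0) = 2, x(1) = 6:
  x(0) = 2, x(1) = 6, x(2) = 26
  so the recurrence gives x(2) = 26.
From the proposed closed form x(n) = 5ⁿ + 1ⁿ:
  x(2) = 26.
Both sides give 26 at n = 2, and the initial condition(s) match, so the closed form is consistent.

Yes, the closed form is correct.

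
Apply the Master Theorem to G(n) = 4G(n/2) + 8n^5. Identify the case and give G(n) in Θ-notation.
Master Theorem template: G(n) = a·G(n/b) + f(n).
Here: a=4, b=2, f(n)=8n^5
Compute log_b(a) = log_2(4) = 2.
f(n) = 8n^5 = Ω(n^(2+ε)) with ε = 3, and the regularity condition holds (a·f(n/b) = (a/b^5)·f(n) with a/b^5 = 2^-3 < 1). Case 3: G(n) = Θ(f(n)) = Θ(n^5).

Case 3: G(n) = Θ(n^5)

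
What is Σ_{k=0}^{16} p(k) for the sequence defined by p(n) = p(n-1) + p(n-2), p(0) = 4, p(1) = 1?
Computing the sequence terms: 4, 1, 5, 6, 11, 17, 28, 45, 73, 118, 191, 309, 500, 809, 1309, 2118, 3427
Adding these values together:

8971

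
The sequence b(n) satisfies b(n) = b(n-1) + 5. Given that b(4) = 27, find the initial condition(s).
b(4) = b(0) + 4·5, so b(0) = 27 - 20 = 7.

b(0) = 7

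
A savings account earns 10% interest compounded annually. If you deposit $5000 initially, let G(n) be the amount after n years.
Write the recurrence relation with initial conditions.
Each year the balance grows by 10%, i.e. is multiplied by 1 + 10/100 = 1.1, so G(n) = 1.1 × G(n-1). The initial deposit gives G(0) = 5000.
Unrolling gives the closed form G(n) = 5000 × (1.1)ⁿ.

G(n) = 1.1 × G(n-1), G(0) = 5000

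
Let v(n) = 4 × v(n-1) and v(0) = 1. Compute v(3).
Computing step by step:
v(0) = 1
v(1) = 4 × 1 = 4
v(2) = 4 × 4 = 16
v(3) = 4 × 16 = 64

64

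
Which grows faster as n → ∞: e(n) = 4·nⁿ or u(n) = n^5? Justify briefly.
Comparing growth rates:
Growth-rate hierarchy: log n ≺ any polynomial ≺ any exponential cⁿ (c>1) ≺ n! ≺ nⁿ.
super-exponential nⁿ dominates polynomial degree 5 asymptotically.

e(n) grows faster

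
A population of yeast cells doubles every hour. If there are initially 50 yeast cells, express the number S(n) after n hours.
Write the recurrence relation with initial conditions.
Each hour multiplies the count by 2, so the count after n hours depends only on the count after n-1 hours: S(n) = 2 × S(n-1). The starting count gives S(0) = 50.
Unrolling n times gives the closed form S(n) = 50 × 2ⁿ.

S(n) = 2 × S(n-1), S(0) = 50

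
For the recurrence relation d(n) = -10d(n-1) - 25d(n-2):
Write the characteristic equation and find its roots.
Substitute d(n) = rⁿ and divide through by rⁿ⁻²: r² + 10r + 25 = 0
Factor: (r + 5)² = 0, so r = -5 (double root).
General solution: d(n) = (A + Bn)·(-5)ⁿ

Characteristic: r² + 10r + 25 = 0, Roots: r = -5 (double root)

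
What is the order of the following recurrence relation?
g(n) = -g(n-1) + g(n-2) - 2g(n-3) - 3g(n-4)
The order is the largest lag k for which g(n-k) appears. Here the deepest term is g(n-4), so the order is 4.

Order 4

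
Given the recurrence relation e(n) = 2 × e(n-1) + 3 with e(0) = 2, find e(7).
Computing step by step:
e(0) = 2
e(1) = 2 × 2 + 3 = 7
e(2) = 2 × 7 + 3 = 17
e(3) = 2 × 17 + 3 = 37
e(4) = 2 × 37 + 3 = 77
e(5) = 2 × 77 + 3 = 157
e(6) = 2 × 157 + 3 = 317
e(7) = 2 × 317 + 3 = 637

637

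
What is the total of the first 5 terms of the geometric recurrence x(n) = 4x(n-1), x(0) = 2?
Computing the sequence terms: 2, 8, 32, 128, 512
Adding these values together:

682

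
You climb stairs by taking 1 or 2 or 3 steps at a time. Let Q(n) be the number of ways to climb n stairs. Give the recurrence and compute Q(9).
Condition on the size of the last step (1 to 3): before it there were n-1, …, n-3 stairs climbed, and these cases are disjoint, so Q(n) = Q(n-1) + Q(n-2) + Q(n-3) (order-3 linear recurrence).
Initial conditions by direct count (compositions of i into parts ≤ 3): Q(1) = 1; Q(2) = 2; Q(3) = 4.
Iterating the recurrence: Q(4) = 7, Q(5) = 13, Q(6) = 24, Q(7) = 44, Q(8) = 81, Q(9) = 149.

Q(n) = Q(n-1) + Q(n-2) + Q(n-3), Q(1) = 1, Q(2) = 2, Q(3) = 4; Q(9) = 149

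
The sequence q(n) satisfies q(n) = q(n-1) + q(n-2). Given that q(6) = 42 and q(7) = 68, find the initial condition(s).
Work backwards using q(k) = q(k+2) - q(k+1):
q(5) = q(7) - q(6) = 68 - 42 = 26
q(4) = q(6) - q(5) = 42 - 26 = 16
q(3) = q(5) - q(4) = 26 - 16 = 10
q(2) = q(4) - q(3) = 16 - 10 = 6
q(1) = q(3) - q(2) = 10 - 6 = 4
q(0) = q(2) - q(1) = 6 - 4 = 2

q(0) = 2, q(1) = 4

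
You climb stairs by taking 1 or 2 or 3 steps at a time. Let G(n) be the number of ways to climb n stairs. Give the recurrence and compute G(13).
Condition on the size of the last step (1 to 3): before it there were n-1, …, n-3 stairs climbed, and these cases are disjoint, so G(n) = G(n-1) + G(n-2) + G(n-3) (order-3 linear recurrence).
Initial conditions by direct count (compositions of i into parts ≤ 3): G(1) = 1; G(2) = 2; G(3) = 4.
Iterating the recurrence: G(4) = 7, G(5) = 13, G(6) = 24, G(7) = 44, G(8) = 81, G(9) = 149, G(10) = 274, G(11) = 504, G(12) = 927, G(13) = 1705.

G(n) = G(n-1) + G(n-2) + G(n-3), G(1) = 1, G(2) = 2, G(3) = 4; G(13) = 1705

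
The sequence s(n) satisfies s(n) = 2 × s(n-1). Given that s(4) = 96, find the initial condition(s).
In general s(n) = 2ⁿ · s(0). At n = 4: s(0) = s(4) / 2^4 = 96 / 16 = 6.

s(0) = 6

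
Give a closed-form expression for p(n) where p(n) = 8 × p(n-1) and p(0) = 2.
Recurrence: p(n) = 8 × p(n-1), initial: p(0) = 2.
Each term is 8 times the previous, so this is geometric with ratio 8. After n steps: p(n) = p(0)·8ⁿ = 2·8ⁿ.

p(n) = 2·8ⁿ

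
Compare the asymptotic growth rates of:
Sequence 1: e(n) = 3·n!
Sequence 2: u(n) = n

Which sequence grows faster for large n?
Comparing growth rates:
Growth-rate hierarchy: log n ≺ any polynomial ≺ any exponential cⁿ (c>1) ≺ n! ≺ nⁿ.
factorial dominates polynomial degree 1 asymptotically.

e(n) grows faster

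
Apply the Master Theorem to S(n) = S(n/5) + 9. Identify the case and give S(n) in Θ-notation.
Master Theorem template: S(n) = a·S(n/b) + f(n).
Here: a=1, b=5, f(n)=9
Compute log_b(a) = log_5(1) = 0.
f(n) = 9 = Θ(1). Case 2: S(n) = Θ(log n).

Case 2: S(n) = Θ(log n)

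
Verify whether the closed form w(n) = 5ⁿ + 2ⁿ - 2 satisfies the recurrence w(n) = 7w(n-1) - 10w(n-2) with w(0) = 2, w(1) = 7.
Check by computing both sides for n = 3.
From the recurrence with w(0) = 2, w(1) = 7:
  w(0) = 2, w(1) = 7, w(2) = 29, w(3) = 133
  so the recurrence gives w(3) = 133.
From the proposed closed form w(n) = 5ⁿ + 2ⁿ - 2:
  w(3) = 131.
The recurrence gives 133 but the closed form gives 131, so the closed form does not satisfy the recurrence.

No, the closed form is incorrect.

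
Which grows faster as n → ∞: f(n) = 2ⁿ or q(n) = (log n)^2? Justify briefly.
Comparing growth rates:
Growth-rate hierarchy: log n ≺ any polynomial ≺ any exponential cⁿ (c>1) ≺ n! ≺ nⁿ.
exponential base 2 dominates polylogarithmic (log n)^2 asymptotically.

f(n) grows faster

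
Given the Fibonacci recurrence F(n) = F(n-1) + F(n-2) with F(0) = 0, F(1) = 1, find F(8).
Computing the sequence terms:
0, 1, 1, 2, 3, 5, 8, 13, 21

21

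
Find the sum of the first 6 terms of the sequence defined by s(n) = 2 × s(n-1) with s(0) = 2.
Computing the sequence terms: 2, 4, 8, 16, 32, 64
Adding these values together:

126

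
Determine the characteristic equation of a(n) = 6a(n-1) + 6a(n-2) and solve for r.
Substitute a(n) = rⁿ and divide through by rⁿ⁻²: r² - 6r - 6 = 0
Discriminant: 6² + 4·6 = 60, not a perfect square, so by the quadratic formula r = (6 ± √60)/2.
General solution: a(n) = A·r₁ⁿ + B·r₂ⁿ where r₁,r₂ = (6 ± √60)/2

Characteristic: r² - 6r - 6 = 0, Roots: r = (6 ± √60)/2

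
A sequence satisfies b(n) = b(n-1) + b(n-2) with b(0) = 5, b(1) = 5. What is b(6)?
Computing the sequence terms:
5, 5, 10, 15, 25, 40, 65

65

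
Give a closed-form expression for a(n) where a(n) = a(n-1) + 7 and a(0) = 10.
Recurrence: a(n) = a(n-1) + 7, initial: a(0) = 10.
Each step adds 7, so a(n) = a(0) + 7n = 7n + 10.

a(n) = 7n + 10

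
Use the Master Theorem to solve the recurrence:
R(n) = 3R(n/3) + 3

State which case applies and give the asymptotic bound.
Master Theorem template: R(n) = a·R(n/b) + f(n).
Here: a=3, b=3, f(n)=3
Compute log_b(a) = log_3(3) = 1.
f(n) = 3 = O(n^(1-ε)) with ε = 1. Case 1: R(n) = Θ(n^log_b(a)) = Θ(n).

Case 1: R(n) = Θ(n)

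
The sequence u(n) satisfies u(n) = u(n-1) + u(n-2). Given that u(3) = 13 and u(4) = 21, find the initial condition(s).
Work backwards using u(k) = u(k+2) - u(k+1):
u(2) = u(4) - u(3) = 21 - 13 = 8
u(1) = u(3) - u(2) = 13 - 8 = 5
u(0) = u(2) - u(1) = 8 - 5 = 3

u(0) = 3, u(1) = 5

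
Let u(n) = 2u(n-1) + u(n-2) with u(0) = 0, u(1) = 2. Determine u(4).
Computing the sequence terms:
0, 2, 4, 10, 24

24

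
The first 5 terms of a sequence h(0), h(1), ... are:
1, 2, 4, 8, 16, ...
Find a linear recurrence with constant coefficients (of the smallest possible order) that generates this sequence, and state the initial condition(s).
Look for the lowest-order linear relation among consecutive terms.
Observation: each term is 2× the previous.
Check at n=2: 2·2 = 4. ✓

h(n) = 2 × h(n-1), h(0) = 1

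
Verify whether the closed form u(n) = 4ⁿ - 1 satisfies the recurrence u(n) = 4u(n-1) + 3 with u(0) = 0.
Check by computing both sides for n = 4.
From the recurrence with u(0) = 0:
  u(0) = 0, u(1) = 3, u(2) = 15, u(3) = 63, u(4) = 255
  so the recurrence gives u(4) = 255.
From the proposed closed form u(n) = 4ⁿ - 1:
  u(4) = 255.
Both sides give 255 at n = 4, and the initial condition(s) match, so the closed form is consistent.

Yes, the closed form is correct.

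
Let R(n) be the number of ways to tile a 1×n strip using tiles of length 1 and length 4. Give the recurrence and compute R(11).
Condition on the last tile: it has length 1 (leaving a 1×(n-1) strip) or length 4 (leaving a 1×(n-4) strip), so R(n) = R(n-1) + R(n-4) (order-4 linear recurrence).
For 0 ≤ i < 4 only unit tiles fit, so R(i) = 1.
Iterating the recurrence: R(4) = 2, R(5) = 3, R(6) = 4, R(7) = 5, R(8) = 7, R(9) = 10, R(10) = 14, R(11) = 19.

R(n) = R(n-1) + R(n-4), with R(i) = 1 for 0 ≤ i < 4; R(11) = 19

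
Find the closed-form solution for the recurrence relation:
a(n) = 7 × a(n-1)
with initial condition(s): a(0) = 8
Recurrence: a(n) = 7 × a(n-1), initial: a(0) = 8.
Each term is 7 times the previous, so this is geometric with ratio 7. After n steps: a(n) = a(0)·7ⁿ = 8·7ⁿ.

a(n) = 8·7ⁿ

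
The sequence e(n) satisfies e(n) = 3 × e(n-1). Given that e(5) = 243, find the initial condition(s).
In general e(n) = 3ⁿ · e(0). At n = 5: e(0) = e(5) / 3^5 = 243 / 243 = 1.

e(0) = 1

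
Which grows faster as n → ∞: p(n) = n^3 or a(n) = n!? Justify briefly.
Comparing growth rates:
Growth-rate hierarchy: log n ≺ any polynomial ≺ any exponential cⁿ (c>1) ≺ n! ≺ nⁿ.
factorial dominates polynomial degree 3 asymptotically.

a(n) grows faster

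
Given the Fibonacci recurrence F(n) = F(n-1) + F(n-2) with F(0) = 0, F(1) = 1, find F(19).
Computing the sequence terms:
0, 1, 1, 2, 3, 5, 8, 13, 21, 34, 55, 89, 144, 233, 377, 610, 987, 1597, 2584, 4181

4181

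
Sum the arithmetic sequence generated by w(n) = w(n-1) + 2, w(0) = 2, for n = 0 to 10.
Computing the sequence terms: 2, 4, 6, 8, 10, 12, 14, 16, 18, 20, 22
Adding these values together:

132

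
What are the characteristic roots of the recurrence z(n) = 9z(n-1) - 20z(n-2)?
Substitute z(n) = rⁿ and divide through by rⁿ⁻²: r² - 9r + 20 = 0
Factor: (r - 5)(r - 4) = 0, so r = 5, 4.
General solution: z(n) = A·5ⁿ + B·4ⁿ

Characteristic: r² - 9r + 20 = 0, Roots: r = 5, 4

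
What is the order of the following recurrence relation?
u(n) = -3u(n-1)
The order is the largest lag k for which u(n-k) appears. Here the deepest term is u(n-1), so the order is 1.

Order 1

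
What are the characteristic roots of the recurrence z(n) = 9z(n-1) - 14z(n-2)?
Substitute z(n) = rⁿ and divide through by rⁿ⁻²: r² - 9r + 14 = 0
Factor: (r - 7)(r - 2) = 0, so r = 7, 2.
General solution: z(n) = A·7ⁿ + B·2ⁿ

Characteristic: r² - 9r + 14 = 0, Roots: r = 7, 2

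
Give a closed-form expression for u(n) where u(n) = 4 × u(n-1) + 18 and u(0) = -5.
Recurrence: u(n) = 4 × u(n-1) + 18, initial: u(0) = -5.
Try u(n) = A·4ⁿ + C. Substituting: A·4ⁿ + C = 4(A·4ⁿ⁻¹ + C) + 18 = A·4ⁿ + 4C + 18, so C = 4C + 18, giving C = -6. Then u(0) = A - 6 = -5 gives A = 1.

u(n) = 4ⁿ - 6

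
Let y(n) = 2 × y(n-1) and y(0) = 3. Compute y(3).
Computing step by step:
y(0) = 3
y(1) = 2 × 3 = 6
y(2) = 2 × 6 = 12
y(3) = 2 × 12 = 24

24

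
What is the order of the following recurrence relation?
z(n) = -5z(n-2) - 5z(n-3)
The order is the largest lag k for which z(n-k) appears. Here the deepest term is z(n-3), so the order is 3.

Order 3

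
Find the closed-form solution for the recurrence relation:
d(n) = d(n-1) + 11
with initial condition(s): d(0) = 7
Recurrence: d(n) = d(n-1) + 11, initial: d(0) = 7.
Each step adds 11, so d(n) = d(0) + 11n = 11n + 7.

d(n) = 11n + 7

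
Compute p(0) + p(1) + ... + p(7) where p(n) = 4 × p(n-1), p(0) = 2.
Computing the sequence terms: 2, 8, 32, 128, 512, 2048, 8192, 32768
Adding these values together:

43690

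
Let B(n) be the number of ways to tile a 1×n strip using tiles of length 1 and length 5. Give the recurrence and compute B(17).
Condition on the last tile: it has length 1 (leaving a 1×(n-1) strip) or length 5 (leaving a 1×(n-5) strip), so B(n) = B(n-1) + B(n-5) (order-5 linear recurrence).
For 0 ≤ i < 5 only unit tiles fit, so B(i) = 1.
Iterating the recurrence: B(5) = 2, B(6) = 3, B(7) = 4, B(8) = 5, B(9) = 6, B(10) = 8, B(11) = 11, B(12) = 15, B(13) = 20, B(14) = 26, B(15) = 34, B(16) = 45, B(17) = 60.

B(n) = B(n-1) + B(n-5), with B(i) = 1 for 0 ≤ i < 5; B(17) = 60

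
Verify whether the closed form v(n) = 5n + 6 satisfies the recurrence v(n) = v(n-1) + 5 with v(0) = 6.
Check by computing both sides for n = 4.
From the recurrence with v(0) = 6:
  v(0) = 6, v(1) = 11, v(2) = 16, v(3) = 21, v(4) = 26
  so the recurrence gives v(4) = 26.
From the proposed closed form v(n) = 5n + 6:
  v(4) = 26.
Both sides give 26 at n = 4, and the initial condition(s) match, so the closed form is consistent.

Yes, the closed form is correct.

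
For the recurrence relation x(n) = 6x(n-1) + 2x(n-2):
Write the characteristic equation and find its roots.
Substitute x(n) = rⁿ and divide through by rⁿ⁻²: r² - 6r - 2 = 0
Discriminant: 6² + 4·2 = 44, not a perfect square, so by the quadratic formula r = (6 ± √44)/2.
General solution: x(n) = A·r₁ⁿ + B·r₂ⁿ where r₁,r₂ = (6 ± √44)/2

Characteristic: r² - 6r - 2 = 0, Roots: r = (6 ± √44)/2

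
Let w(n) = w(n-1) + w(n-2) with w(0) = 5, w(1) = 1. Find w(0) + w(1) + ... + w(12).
Computing the sequence terms: 5, 1, 6, 7, 13, 20, 33, 53, 86, 139, 225, 364, 589
Adding these values together:

1541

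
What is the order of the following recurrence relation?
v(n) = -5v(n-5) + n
The order is the largest lag k for which v(n-k) appears. Here the deepest term is v(n-5) (the n term is non-homogeneous and does not affect the order), so the order is 5.

Order 5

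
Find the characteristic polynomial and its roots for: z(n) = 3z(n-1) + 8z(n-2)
Substitute z(n) = rⁿ and divide through by rⁿ⁻²: r² - 3r - 8 = 0
Discriminant: 3² + 4·8 = 41, not a perfect square, so by the quadratic formula r = (3 ± √41)/2.
General solution: z(n) = A·r₁ⁿ + B·r₂ⁿ where r₁,r₂ = (3 ± √41)/2

Characteristic: r² - 3r - 8 = 0, Roots: r = (3 ± √41)/2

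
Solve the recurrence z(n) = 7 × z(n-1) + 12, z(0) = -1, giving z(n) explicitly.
Recurrence: z(n) = 7 × z(n-1) + 12, initial: z(0) = -1.
Try z(n) = A·7ⁿ + C. Substituting: A·7ⁿ + C = 7(A·7ⁿ⁻¹ + C) + 12 = A·7ⁿ + 7C + 12, so C = 7C + 12, giving C = -2. Then z(0) = A - 2 = -1 gives A = 1.

z(n) = 7ⁿ - 2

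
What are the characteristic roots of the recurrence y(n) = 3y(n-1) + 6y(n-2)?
Substitute y(n) = rⁿ and divide through by rⁿ⁻²: r² - 3r - 6 = 0
Discriminant: 3² + 4·6 = 33, not a perfect square, so by the quadratic formula r = (3 ± √33)/2.
General solution: y(n) = A·r₁ⁿ + B·r₂ⁿ where r₁,r₂ = (3 ± √33)/2

Characteristic: r² - 3r - 6 = 0, Roots: r = (3 ± √33)/2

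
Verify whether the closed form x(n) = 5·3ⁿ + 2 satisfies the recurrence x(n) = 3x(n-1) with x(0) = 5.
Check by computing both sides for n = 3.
From the recurrence with x(0) = 5:
  x(0) = 5, x(1) = 15, x(2) = 45, x(3) = 135
  so the recurrence gives x(3) = 135.
From the proposed closed form x(n) = 5·3ⁿ + 2:
  x(3) = 137.
The recurrence gives 135 but the closed form gives 137, so the closed form does not satisfy the recurrence.

No, the closed form is incorrect.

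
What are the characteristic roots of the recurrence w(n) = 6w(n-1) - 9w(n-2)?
Substitute w(n) = rⁿ and divide through by rⁿ⁻²: r² - 6r + 9 = 0
Factor: (r - 3)² = 0, so r = 3 (double root).
General solution: w(n) = (A + Bn)·3ⁿ

Characteristic: r² - 6r + 9 = 0, Roots: r = 3 (double root)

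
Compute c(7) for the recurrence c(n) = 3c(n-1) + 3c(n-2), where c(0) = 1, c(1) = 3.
Computing the sequence terms:
1, 3, 12, 45, 171, 648, 2457, 9315

9315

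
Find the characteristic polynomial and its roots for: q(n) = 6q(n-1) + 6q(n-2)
Substitute q(n) = rⁿ and divide through by rⁿ⁻²: r² - 6r - 6 = 0
Discriminant: 6² + 4·6 = 60, not a perfect square, so by the quadratic formula r = (6 ± √60)/2.
General solution: q(n) = A·r₁ⁿ + B·r₂ⁿ where r₁,r₂ = (6 ± √60)/2

Characteristic: r² - 6r - 6 = 0, Roots: r = (6 ± √60)/2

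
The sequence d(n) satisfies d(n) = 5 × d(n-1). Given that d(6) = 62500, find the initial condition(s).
In general d(n) = 5ⁿ · d(0). At n = 6: d(0) = d(6) / 5^6 = 62500 / 15625 = 4.

d(0) = 4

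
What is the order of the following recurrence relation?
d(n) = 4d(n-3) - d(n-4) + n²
The order is the largest lag k for which d(n-k) appears. Here the deepest term is d(n-4) (the n² term is non-homogeneous and does not affect the order), so the order is 4.

Order 4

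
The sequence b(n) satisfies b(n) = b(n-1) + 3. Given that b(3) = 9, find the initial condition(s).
b(3) = b(0) + 3·3, so b(0) = 9 - 9 = 0.

b(0) = 0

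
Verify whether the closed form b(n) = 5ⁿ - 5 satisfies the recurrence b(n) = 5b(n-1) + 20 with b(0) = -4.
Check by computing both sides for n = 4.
From the recurrence with b(0) = -4:
  b(0) = -4, b(1) = 0, b(2) = 20, b(3) = 120, b(4) = 620
  so the recurrence gives b(4) = 620.
From the proposed closed form b(n) = 5ⁿ - 5:
  b(4) = 620.
Both sides give 620 at n = 4, and the initial condition(s) match, so the closed form is consistent.

Yes, the closed form is correct.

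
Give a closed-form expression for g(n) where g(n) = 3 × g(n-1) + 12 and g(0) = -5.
Recurrence: g(n) = 3 × g(n-1) + 12, initial: g(0) = -5.
Try g(n) = A·3ⁿ + C. Substituting: A·3ⁿ + C = 3(A·3ⁿ⁻¹ + C) + 12 = A·3ⁿ + 3C + 12, so C = 3C + 12, giving C = -6. Then g(0) = A - 6 = -5 gives A = 1.

g(n) = 3ⁿ - 6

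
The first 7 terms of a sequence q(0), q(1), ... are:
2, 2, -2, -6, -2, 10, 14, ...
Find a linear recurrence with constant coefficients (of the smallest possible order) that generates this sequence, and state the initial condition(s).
Look for the lowest-order linear relation among consecutive terms.
Observation: q(n) - 1·q(n-1) - (-2)·q(n-2) = 0 holds for the shown terms, and no order-1 relation q(n) = α·q(n-1) + β fits.
Check at n=3: 1·-2 + (-2)·2 = -6. ✓

q(n) = q(n-1) - 2q(n-2), q(0) = 2, q(1) = 2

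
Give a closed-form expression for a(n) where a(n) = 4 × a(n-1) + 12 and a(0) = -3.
Recurrence: a(n) = 4 × a(n-1) + 12, initial: a(0) = -3.
Try a(n) = A·4ⁿ + C. Substituting: A·4ⁿ + C = 4(A·4ⁿ⁻¹ + C) + 12 = A·4ⁿ + 4C + 12, so C = 4C + 12, giving C = -4. Then a(0) = A - 4 = -3 gives A = 1.

a(n) = 4ⁿ - 4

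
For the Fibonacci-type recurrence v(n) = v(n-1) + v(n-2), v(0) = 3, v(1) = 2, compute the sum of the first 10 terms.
Computing the sequence terms: 3, 2, 5, 7, 12, 19, 31, 50, 81, 131
Adding these values together:

341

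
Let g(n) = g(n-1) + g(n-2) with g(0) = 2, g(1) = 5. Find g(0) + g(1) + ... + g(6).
Computing the sequence terms: 2, 5, 7, 12, 19, 31, 50
Adding these values together:

126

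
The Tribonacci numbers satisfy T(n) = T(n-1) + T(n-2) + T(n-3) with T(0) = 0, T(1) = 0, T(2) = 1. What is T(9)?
Computing the sequence terms:
0, 0, 1, 1, 2, 4, 7, 13, 24, 44

44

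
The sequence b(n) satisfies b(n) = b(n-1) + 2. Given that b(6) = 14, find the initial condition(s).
b(6) = b(0) + 6·2, so b(0) = 14 - 12 = 2.

b(0) = 2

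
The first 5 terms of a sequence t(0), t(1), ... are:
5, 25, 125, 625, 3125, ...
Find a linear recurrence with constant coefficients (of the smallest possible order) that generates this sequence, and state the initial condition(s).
Look for the lowest-order linear relation among consecutive terms.
Observation: each term is 5× the previous.
Check at n=2: 5·25 = 125. ✓

t(n) = 5 × t(n-1), t(0) = 5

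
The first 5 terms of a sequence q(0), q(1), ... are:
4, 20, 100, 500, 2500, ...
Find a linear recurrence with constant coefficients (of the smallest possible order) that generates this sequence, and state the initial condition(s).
Look for the lowest-order linear relation among consecutive terms.
Observation: each term is 5× the previous.
Check at n=2: 5·20 = 100. ✓

q(n) = 5 × q(n-1), q(0) = 4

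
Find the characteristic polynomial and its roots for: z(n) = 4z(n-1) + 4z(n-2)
Substitute z(n) = rⁿ and divide through by rⁿ⁻²: r² - 4r - 4 = 0
Discriminant: 4² + 4·4 = 32, not a perfect square, so by the quadratic formula r = (4 ± √32)/2.
General solution: z(n) = A·r₁ⁿ + B·r₂ⁿ where r₁,r₂ = (4 ± √32)/2

Characteristic: r² - 4r - 4 = 0, Roots: r = (4 ± √32)/2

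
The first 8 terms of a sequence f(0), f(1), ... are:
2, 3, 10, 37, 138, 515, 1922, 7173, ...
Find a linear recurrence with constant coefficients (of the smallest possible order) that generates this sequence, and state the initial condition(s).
Look for the lowest-order linear relation among consecutive terms.
Observation: f(n) - 4·f(n-1) - (-1)·f(n-2) = 0 holds for the shown terms, and no order-1 relation f(n) = α·f(n-1) + β fits.
Check at n=3: 4·10 + (-1)·3 = 37. ✓

f(n) = 4f(n-1) - f(n-2), f(0) = 2, f(1) = 3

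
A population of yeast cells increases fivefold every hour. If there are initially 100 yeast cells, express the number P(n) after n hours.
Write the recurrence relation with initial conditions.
Each hour multiplies the count by 5, so the count after n hours depends only on the count after n-1 hours: P(n) = 5 × P(n-1). The starting count gives P(0) = 100.
Unrolling n times gives the closed form P(n) = 100 × 5ⁿ.

P(n) = 5 × P(n-1), P(0) = 100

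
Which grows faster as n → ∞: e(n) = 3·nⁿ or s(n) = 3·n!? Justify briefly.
Comparing growth rates:
Growth-rate hierarchy: log n ≺ any polynomial ≺ any exponential cⁿ (c>1) ≺ n! ≺ nⁿ.
super-exponential nⁿ dominates factorial asymptotically.

e(n) grows faster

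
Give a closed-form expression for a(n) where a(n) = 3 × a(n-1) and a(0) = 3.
Recurrence: a(n) = 3 × a(n-1), initial: a(0) = 3.
Each term is 3 times the previous, so this is geometric with ratio 3. After n steps: a(n) = a(0)·3ⁿ = 3·3ⁿ.

a(n) = 3·3ⁿ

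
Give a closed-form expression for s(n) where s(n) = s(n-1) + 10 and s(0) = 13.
Recurrence: s(n) = s(n-1) + 10, initial: s(0) = 13.
Each step adds 10, so s(n) = s(0) + 10n = 10n + 13.

s(n) = 10n + 13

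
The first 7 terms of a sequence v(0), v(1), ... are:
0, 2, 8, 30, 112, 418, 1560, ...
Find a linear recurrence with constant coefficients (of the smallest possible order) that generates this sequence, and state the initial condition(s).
Look for the lowest-order linear relation among consecutive terms.
Observation: v(n) - 4·v(n-1) - (-1)·v(n-2) = 0 holds for the shown terms, and no order-1 relation v(n) = α·v(n-1) + β fits.
Check at n=3: 4·8 + (-1)·2 = 30. ✓

v(n) = 4v(n-1) - v(n-2), v(0) = 0, v(1) = 2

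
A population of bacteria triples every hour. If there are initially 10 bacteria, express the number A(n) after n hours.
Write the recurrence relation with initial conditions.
Each hour multiplies the count by 3, so the count after n hours depends only on the count after n-1 hours: A(n) = 3 × A(n-1). The starting count gives A(0) = 10.
Unrolling n times gives the closed form A(n) = 10 × 3ⁿ.

A(n) = 3 × A(n-1), A(0) = 10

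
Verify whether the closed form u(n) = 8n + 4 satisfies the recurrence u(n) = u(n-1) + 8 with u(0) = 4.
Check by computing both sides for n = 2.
From the recurrence with u(0) = 4:
  u(0) = 4, u(1) = 12, u(2) = 20
  so the recurrence gives u(2) = 20.
From the proposed closed form u(n) = 8n + 4:
  u(2) = 20.
Both sides give 20 at n = 2, and the initial condition(s) match, so the closed form is consistent.

Yes, the closed form is correct.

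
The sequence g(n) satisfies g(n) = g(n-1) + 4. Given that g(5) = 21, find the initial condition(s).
g(5) = g(0) + 5·4, so g(0) = 21 - 20 = 1.

g(0) = 1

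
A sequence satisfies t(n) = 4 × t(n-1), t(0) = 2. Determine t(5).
Computing step by step:
t(0) = 2
t(1) = 4 × 2 = 8
t(2) = 4 × 8 = 32
t(3) = 4 × 32 = 128
t(4) = 4 × 128 = 512
t(5) = 4 × 512 = 2048

2048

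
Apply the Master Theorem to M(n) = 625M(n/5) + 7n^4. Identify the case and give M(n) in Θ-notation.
Master Theorem template: M(n) = a·M(n/b) + f(n).
Here: a=625, b=5, f(n)=7n^4
Compute log_b(a) = log_5(625) = 4.
f(n) = 7n^4 = Θ(n^4). Case 2: M(n) = Θ(n^4 log n).

Case 2: M(n) = Θ(n^4 log n)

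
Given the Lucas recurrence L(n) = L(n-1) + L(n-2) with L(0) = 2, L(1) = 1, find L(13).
Computing the sequence terms:
2, 1, 3, 4, 7, 11, 18, 29, 47, 76, 123, 199, 322, 521

521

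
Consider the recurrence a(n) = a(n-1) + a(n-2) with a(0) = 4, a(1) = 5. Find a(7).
Computing the sequence terms:
4, 5, 9, 14, 23, 37, 60, 97

97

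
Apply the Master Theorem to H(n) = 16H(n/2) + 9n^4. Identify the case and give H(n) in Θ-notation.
Master Theorem template: H(n) = a·H(n/b) + f(n).
Here: a=16, b=2, f(n)=9n^4
Compute log_b(a) = log_2(16) = 4.
f(n) = 9n^4 = Θ(n^4). Case 2: H(n) = Θ(n^4 log n).

Case 2: H(n) = Θ(n^4 log n)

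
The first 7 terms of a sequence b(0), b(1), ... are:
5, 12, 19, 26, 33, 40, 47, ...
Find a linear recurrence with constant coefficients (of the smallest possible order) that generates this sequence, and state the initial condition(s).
Look for the lowest-order linear relation among consecutive terms.
Observation: consecutive differences are constant (= 7).
Check at n=2: 1·12 + 7 = 19. ✓

b(n) = b(n-1) + 7, b(0) = 5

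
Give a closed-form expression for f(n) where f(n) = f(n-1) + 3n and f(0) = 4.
Recurrence: f(n) = f(n-1) + 3n, initial: f(0) = 4.
Telescoping: f(n) = f(0) + 3·Σᵢ₌₁ⁿ i = 4 + 3·n(n+1)/2.

f(n) = 3·n(n+1)/2 + 4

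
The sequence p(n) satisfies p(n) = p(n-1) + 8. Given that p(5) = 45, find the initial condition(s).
p(5) = p(0) + 5·8, so p(0) = 45 - 40 = 5.

p(0) = 5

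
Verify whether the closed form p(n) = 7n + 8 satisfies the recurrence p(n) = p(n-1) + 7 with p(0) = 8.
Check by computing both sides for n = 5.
From the recurrence with p(0) = 8:
  p(0) = 8, p(1) = 15, p(2) = 22, p(3) = 29, p(4) = 36, p(5) = 43
  so the recurrence gives p(5) = 43.
From the proposed closed form p(n) = 7n + 8:
  p(5) = 43.
Both sides give 43 at n = 5, and the initial condition(s) match, so the closed form is consistent.

Yes, the closed form is correct.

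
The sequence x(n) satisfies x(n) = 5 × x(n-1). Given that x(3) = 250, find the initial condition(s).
In general x(n) = 5ⁿ · x(0). At n = 3: x(0) = x(3) / 5^3 = 250 / 125 = 2.

x(0) = 2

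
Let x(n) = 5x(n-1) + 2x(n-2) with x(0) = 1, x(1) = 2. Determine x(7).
Computing the sequence terms:
1, 2, 12, 64, 344, 1848, 9928, 53336

53336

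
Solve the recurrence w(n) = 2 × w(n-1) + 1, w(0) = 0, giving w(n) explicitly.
Recurrence: w(n) = 2 × w(n-1) + 1, initial: w(0) = 0.
Try w(n) = A·2ⁿ + C. Substituting: A·2ⁿ + C = 2(A·2ⁿ⁻¹ + C) + 1 = A·2ⁿ + 2C + 1, so C = 2C + 1, giving C = -1. Then w(0) = A - 1 = 0 gives A = 1.

w(n) = 2ⁿ - 1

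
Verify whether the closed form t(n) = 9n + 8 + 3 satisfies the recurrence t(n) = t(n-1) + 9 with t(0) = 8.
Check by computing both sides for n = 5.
From the recurrence with t(0) = 8:
  t(0) = 8, t(1) = 17, t(2) = 26, t(3) = 35, t(4) = 44, t(5) = 53
  so the recurrence gives t(5) = 53.
From the proposed closed form t(n) = 9n + 8 + 3:
  t(5) = 56.
The recurrence gives 53 but the closed form gives 56, so the closed form does not satisfy the recurrence.

No, the closed form is incorrect.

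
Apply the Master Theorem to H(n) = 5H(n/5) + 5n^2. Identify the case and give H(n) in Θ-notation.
Master Theorem template: H(n) = a·H(n/b) + f(n).
Here: a=5, b=5, f(n)=5n^2
Compute log_b(a) = log_5(5) = 1.
f(n) = 5n^2 = Ω(n^(1+ε)) with ε = 1, and the regularity condition holds (a·f(n/b) = (a/b^2)·f(n) with a/b^2 = 5^-1 < 1). Case 3: H(n) = Θ(f(n)) = Θ(n^2).

Case 3: H(n) = Θ(n^2)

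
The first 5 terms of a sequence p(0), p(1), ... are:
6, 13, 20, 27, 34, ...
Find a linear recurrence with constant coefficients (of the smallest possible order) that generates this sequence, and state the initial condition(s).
Look for the lowest-order linear relation among consecutive terms.
Observation: consecutive differences are constant (= 7).
Check at n=2: 1·13 + 7 = 20. ✓

p(n) = p(n-1) + 7, p(0) = 6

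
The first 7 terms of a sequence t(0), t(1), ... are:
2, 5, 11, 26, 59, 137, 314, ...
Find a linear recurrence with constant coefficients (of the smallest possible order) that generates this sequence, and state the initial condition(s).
Look for the lowest-order linear relation among consecutive terms.
Observation: t(n) - 1·t(n-1) - (3)·t(n-2) = 0 holds for the shown terms, and no order-1 relation t(n) = α·t(n-1) + β fits.
Check at n=3: 1·11 + (3)·5 = 26. ✓

t(n) = t(n-1) + 3t(n-2), t(0) = 2, t(1) = 5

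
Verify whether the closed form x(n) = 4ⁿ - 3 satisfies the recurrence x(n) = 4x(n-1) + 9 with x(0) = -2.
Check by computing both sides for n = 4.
From the recurrence with x(0) = -2:
  x(0) = -2, x(1) = 1, x(2) = 13, x(3) = 61, x(4) = 253
  so the recurrence gives x(4) = 253.
From the proposed closed form x(n) = 4ⁿ - 3:
  x(4) = 253.
Both sides give 253 at n = 4, and the initial condition(s) match, so the closed form is consistent.

Yes, the closed form is correct.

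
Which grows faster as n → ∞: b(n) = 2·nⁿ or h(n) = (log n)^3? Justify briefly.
Comparing growth rates:
Growth-rate hierarchy: log n ≺ any polynomial ≺ any exponential cⁿ (c>1) ≺ n! ≺ nⁿ.
super-exponential nⁿ dominates polylogarithmic (log n)^3 asymptotically.

b(n) grows faster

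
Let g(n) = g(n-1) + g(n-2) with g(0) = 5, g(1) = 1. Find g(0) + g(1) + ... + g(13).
Computing the sequence terms: 5, 1, 6, 7, 13, 20, 33, 53, 86, 139, 225, 364, 589, 953
Adding these values together:

2494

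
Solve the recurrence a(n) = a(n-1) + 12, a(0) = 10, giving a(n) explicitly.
Recurrence: a(n) = a(n-1) + 12, initial: a(0) = 10.
Each step adds 12, so a(n) = a(0) + 12n = 12n + 10.

a(n) = 12n + 10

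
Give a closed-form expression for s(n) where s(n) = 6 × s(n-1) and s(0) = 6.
Recurrence: s(n) = 6 × s(n-1), initial: s(0) = 6.
Each term is 6 times the previous, so this is geometric with ratio 6. After n steps: s(n) = s(0)·6ⁿ = 6·6ⁿ.

s(n) = 6·6ⁿ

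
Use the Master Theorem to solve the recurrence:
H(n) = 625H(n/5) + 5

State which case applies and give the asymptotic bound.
Master Theorem template: H(n) = a·H(n/b) + f(n).
Here: a=625, b=5, f(n)=5
Compute log_b(a) = log_5(625) = 4.
f(n) = 5 = O(n^(4-ε)) with ε = 4. Case 1: H(n) = Θ(n^log_b(a)) = Θ(n^4).

Case 1: H(n) = Θ(n^4)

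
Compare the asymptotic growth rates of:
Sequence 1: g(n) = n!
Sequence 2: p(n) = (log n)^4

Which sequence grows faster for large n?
Comparing growth rates:
Growth-rate hierarchy: log n ≺ any polynomial ≺ any exponential cⁿ (c>1) ≺ n! ≺ nⁿ.
factorial dominates polylogarithmic (log n)^4 asymptotically.

g(n) grows faster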